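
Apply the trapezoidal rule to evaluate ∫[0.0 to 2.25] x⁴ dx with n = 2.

f(x) = x⁴
a = 0.0, b = 2.25, n = 2
h = (b - a)/n = 1.125000

Trapezoidal rule: (h/2)[f(x₀) + 2f(x₁) + 2f(x₂) + ... + f(xₙ)]

x_0 = 0.0000, f(x_0) = 0.000000, coefficient = 1
x_1 = 1.1250, f(x_1) = 1.601807, coefficient = 2
x_2 = 2.2500, f(x_2) = 25.628906, coefficient = 1

I ≈ (1.125000/2) × 28.832520 = 16.218292
Exact value: 11.533008
Error: 4.685284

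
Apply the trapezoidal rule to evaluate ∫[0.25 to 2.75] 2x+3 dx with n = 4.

f(x) = 2x+3
a = 0.25, b = 2.75, n = 4
h = (b - a)/n = 0.625000

Trapezoidal rule: (h/2)[f(x₀) + 2f(x₁) + 2f(x₂) + ... + f(xₙ)]

x_0 = 0.2500, f(x_0) = 3.500000, coefficient = 1
x_1 = 0.8750, f(x_1) = 4.750000, coefficient = 2
x_2 = 1.5000, f(x_2) = 6.000000, coefficient = 2
x_3 = 2.1250, f(x_3) = 7.250000, coefficient = 2
x_4 = 2.7500, f(x_4) = 8.500000, coefficient = 1

I ≈ (0.625000/2) × 48.000000 = 15.000000
Exact value: 15.000000
Error: 0.000000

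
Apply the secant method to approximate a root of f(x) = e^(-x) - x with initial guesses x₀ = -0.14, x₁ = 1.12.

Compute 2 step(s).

f(x) = e^(-x) - x
x₀ = -0.14, x₁ = 1.12

Secant formula: x_{n+1} = x_n - f(x_n)(x_n - x_{n-1})/(f(x_n) - f(x_{n-1}))

Iteration 1:
  f(-0.140000) = 1.290274
  f(1.120000) = -0.793720
  x_2 = 1.120000 - (-0.793720)×(1.120000 - (-0.140000))/(-0.793720 - 1.290274)
       = 0.640110
Iteration 2:
  f(1.120000) = -0.793720
  f(0.640110) = -0.112876
  x_3 = 0.640110 - (-0.112876)×(0.640110 - 1.120000)/(-0.112876 - (-0.793720))
       = 0.560550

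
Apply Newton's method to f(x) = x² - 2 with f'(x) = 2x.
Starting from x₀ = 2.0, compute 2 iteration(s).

f(x) = x² - 2
f'(x) = 2x
x₀ = 2.0

Newton-Raphson formula: x_{n+1} = x_n - f(x_n)/f'(x_n)

Iteration 1:
  f(2.000000) = 2.000000
  f'(2.000000) = 4.000000
  x_1 = 2.000000 - 2.000000/4.000000 = 1.500000
Iteration 2:
  f(1.500000) = 0.250000
  f'(1.500000) = 3.000000
  x_2 = 1.500000 - 0.250000/3.000000 = 1.416667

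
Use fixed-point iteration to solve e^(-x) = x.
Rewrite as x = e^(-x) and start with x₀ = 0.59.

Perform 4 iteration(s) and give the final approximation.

Equation: e^(-x) = x
Fixed-point form: x = e^(-x)
x₀ = 0.59

x_1 = g(0.590000) = 0.554327
x_2 = g(0.554327) = 0.574459
x_3 = g(0.574459) = 0.563010
x_4 = g(0.563010) = 0.569493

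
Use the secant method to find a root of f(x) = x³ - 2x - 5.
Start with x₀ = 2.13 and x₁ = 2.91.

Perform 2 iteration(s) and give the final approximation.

f(x) = x³ - 2x - 5
x₀ = 2.13, x₁ = 2.91

Secant formula: x_{n+1} = x_n - f(x_n)(x_n - x_{n-1})/(f(x_n) - f(x_{n-1}))

Iteration 1:
  f(2.130000) = 0.403597
  f(2.910000) = 13.822171
  x_2 = 2.910000 - 13.822171×(2.910000 - 2.130000)/(13.822171 - 0.403597)
       = 2.106540
Iteration 2:
  f(2.910000) = 13.822171
  f(2.106540) = 0.134709
  x_3 = 2.106540 - 0.134709×(2.106540 - 2.910000)/(0.134709 - 13.822171)
       = 2.098632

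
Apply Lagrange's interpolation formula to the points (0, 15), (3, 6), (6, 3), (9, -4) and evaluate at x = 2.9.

Lagrange interpolation formula:
P(x) = Σ yᵢ × Lᵢ(x)
where Lᵢ(x) = Π_{j≠i} (x - xⱼ)/(xᵢ - xⱼ)

L_0(2.9) = (2.9 - 3)/(0 - 3) × (2.9 - 6)/(0 - 6) × (2.9 - 9)/(0 - 9) = 0.011673
L_1(2.9) = (2.9 - 0)/(3 - 0) × (2.9 - 6)/(3 - 6) × (2.9 - 9)/(3 - 9) = 1.015537
L_2(2.9) = (2.9 - 0)/(6 - 0) × (2.9 - 3)/(6 - 3) × (2.9 - 9)/(6 - 9) = -0.032759
L_3(2.9) = (2.9 - 0)/(9 - 0) × (2.9 - 3)/(9 - 3) × (2.9 - 6)/(9 - 6) = 0.005549

P(2.9) = 15×L_0(2.9) + 6×L_1(2.9) + 3×L_2(2.9) + (-4)×L_3(2.9)
P(2.9) = 6.147840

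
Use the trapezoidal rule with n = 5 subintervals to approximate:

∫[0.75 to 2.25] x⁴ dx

f(x) = x⁴
a = 0.75, b = 2.25, n = 5
h = (b - a)/n = 0.300000

Trapezoidal rule: (h/2)[f(x₀) + 2f(x₁) + 2f(x₂) + ... + f(xₙ)]

x_0 = 0.7500, f(x_0) = 0.316406, coefficient = 1
x_1 = 1.0500, f(x_1) = 1.215506, coefficient = 2
x_2 = 1.3500, f(x_2) = 3.321506, coefficient = 2
x_3 = 1.6500, f(x_3) = 7.412006, coefficient = 2
x_4 = 1.9500, f(x_4) = 14.459006, coefficient = 2
x_5 = 2.2500, f(x_5) = 25.628906, coefficient = 1

I ≈ (0.300000/2) × 78.761362 = 11.814204
Exact value: 11.485547
Error: 0.328657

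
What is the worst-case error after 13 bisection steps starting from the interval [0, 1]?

Bisection error bound: |error| ≤ (b-a)/2^n
|error| ≤ (1 - 0)/2^13 = 1/2^13
|error| ≤ 0.0001220703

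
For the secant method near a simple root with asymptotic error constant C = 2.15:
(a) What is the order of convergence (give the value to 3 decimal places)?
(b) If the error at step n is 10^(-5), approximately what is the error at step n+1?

(a) Secant method has superlinear convergence with order φ = (1+√5)/2 ≈ 1.618.
    This means |e_{n+1}| ≈ C|e_n|^1.618.

(b) With |e_n| = 10^(-5) and C = 2.15:
    |e_{n+1}| ≈ 2.15 × (10^(-5))^1.618 = 2.15 × 10^(-8.09)

(a) ≈ 1.618 (golden ratio); (b) |e_{n+1}| ≈ 1.747e-08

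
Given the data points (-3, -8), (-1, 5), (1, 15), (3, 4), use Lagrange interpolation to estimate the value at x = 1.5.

Lagrange interpolation formula:
P(x) = Σ yᵢ × Lᵢ(x)
where Lᵢ(x) = Π_{j≠i} (x - xⱼ)/(xᵢ - xⱼ)

L_0(1.5) = (1.5 - (-1))/(-3 - (-1)) × (1.5 - 1)/(-3 - 1) × (1.5 - 3)/(-3 - 3) = 0.039062
L_1(1.5) = (1.5 - (-3))/(-1 - (-3)) × (1.5 - 1)/(-1 - 1) × (1.5 - 3)/(-1 - 3) = -0.210938
L_2(1.5) = (1.5 - (-3))/(1 - (-3)) × (1.5 - (-1))/(1 - (-1)) × (1.5 - 3)/(1 - 3) = 1.054688
L_3(1.5) = (1.5 - (-3))/(3 - (-3)) × (1.5 - (-1))/(3 - (-1)) × (1.5 - 1)/(3 - 1) = 0.117188

P(1.5) = (-8)×L_0(1.5) + 5×L_1(1.5) + 15×L_2(1.5) + 4×L_3(1.5)
P(1.5) = 14.921875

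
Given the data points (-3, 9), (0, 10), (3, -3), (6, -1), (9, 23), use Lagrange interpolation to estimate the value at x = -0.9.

Lagrange interpolation formula:
P(x) = Σ yᵢ × Lᵢ(x)
where Lᵢ(x) = Π_{j≠i} (x - xⱼ)/(xᵢ - xⱼ)

L_0(-0.9) = (-0.9 - 0)/(-3 - 0) × (-0.9 - 3)/(-3 - 3) × (-0.9 - 6)/(-3 - 6) × (-0.9 - 9)/(-3 - 9) = 0.123338
L_1(-0.9) = (-0.9 - (-3))/(0 - (-3)) × (-0.9 - 3)/(0 - 3) × (-0.9 - 6)/(0 - 6) × (-0.9 - 9)/(0 - 9) = 1.151150
L_2(-0.9) = (-0.9 - (-3))/(3 - (-3)) × (-0.9 - 0)/(3 - 0) × (-0.9 - 6)/(3 - 6) × (-0.9 - 9)/(3 - 9) = -0.398475
L_3(-0.9) = (-0.9 - (-3))/(6 - (-3)) × (-0.9 - 0)/(6 - 0) × (-0.9 - 3)/(6 - 3) × (-0.9 - 9)/(6 - 9) = 0.150150
L_4(-0.9) = (-0.9 - (-3))/(9 - (-3)) × (-0.9 - 0)/(9 - 0) × (-0.9 - 3)/(9 - 3) × (-0.9 - 6)/(9 - 6) = -0.026163

P(-0.9) = 9×L_0(-0.9) + 10×L_1(-0.9) + (-3)×L_2(-0.9) + (-1)×L_3(-0.9) + 23×L_4(-0.9)
P(-0.9) = 13.065075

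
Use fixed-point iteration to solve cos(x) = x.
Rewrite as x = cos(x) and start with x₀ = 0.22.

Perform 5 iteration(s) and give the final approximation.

Equation: cos(x) = x
Fixed-point form: x = cos(x)
x₀ = 0.22

x_1 = g(0.220000) = 0.975897
x_2 = g(0.975897) = 0.560425
x_3 = g(0.560425) = 0.847029
x_4 = g(0.847029) = 0.662212
x_5 = g(0.662212) = 0.788634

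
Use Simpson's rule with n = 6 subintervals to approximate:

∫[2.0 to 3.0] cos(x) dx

f(x) = cos(x)
a = 2.0, b = 3.0, n = 6
h = (b - a)/n = 0.166667

Simpson's rule: (h/3)[f(x₀) + 4f(x₁) + 2f(x₂) + ... + f(xₙ)]

x_0 = 2.0000, f(x_0) = -0.416147, coefficient = 1
x_1 = 2.1667, f(x_1) = -0.561229, coefficient = 4
x_2 = 2.3333, f(x_2) = -0.690758, coefficient = 2
x_3 = 2.5000, f(x_3) = -0.801144, coefficient = 4
x_4 = 2.6667, f(x_4) = -0.889327, coefficient = 2
x_5 = 2.8333, f(x_5) = -0.952863, coefficient = 4
x_6 = 3.0000, f(x_6) = -0.989992, coefficient = 1

I ≈ (0.166667/3) × -13.827253 = -0.768181
Exact value: -0.768177
Error: 0.000003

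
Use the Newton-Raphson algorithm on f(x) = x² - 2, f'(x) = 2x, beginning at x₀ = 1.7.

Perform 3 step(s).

f(x) = x² - 2
f'(x) = 2x
x₀ = 1.7

Newton-Raphson formula: x_{n+1} = x_n - f(x_n)/f'(x_n)

Iteration 1:
  f(1.700000) = 0.890000
  f'(1.700000) = 3.400000
  x_1 = 1.700000 - 0.890000/3.400000 = 1.438235
Iteration 2:
  f(1.438235) = 0.068521
  f'(1.438235) = 2.876471
  x_2 = 1.438235 - 0.068521/2.876471 = 1.414414
Iteration 3:
  f(1.414414) = 0.000567
  f'(1.414414) = 2.828828
  x_3 = 1.414414 - 0.000567/2.828828 = 1.414214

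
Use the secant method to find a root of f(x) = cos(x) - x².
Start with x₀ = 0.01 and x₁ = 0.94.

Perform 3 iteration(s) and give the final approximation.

f(x) = cos(x) - x²
x₀ = 0.01, x₁ = 0.94

Secant formula: x_{n+1} = x_n - f(x_n)(x_n - x_{n-1})/(f(x_n) - f(x_{n-1}))

Iteration 1:
  f(0.010000) = 0.999850
  f(0.940000) = -0.293812
  x_2 = 0.940000 - (-0.293812)×(0.940000 - 0.010000)/(-0.293812 - 0.999850)
       = 0.728782
Iteration 2:
  f(0.940000) = -0.293812
  f(0.728782) = 0.214864
  x_3 = 0.728782 - 0.214864×(0.728782 - 0.940000)/(0.214864 - (-0.293812))
       = 0.818000
Iteration 3:
  f(0.728782) = 0.214864
  f(0.818000) = 0.014558
  x_4 = 0.818000 - 0.014558×(0.818000 - 0.728782)/(0.014558 - 0.214864)
       = 0.824484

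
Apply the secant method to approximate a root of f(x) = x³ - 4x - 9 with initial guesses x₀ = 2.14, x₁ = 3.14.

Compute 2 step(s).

f(x) = x³ - 4x - 9
x₀ = 2.14, x₁ = 3.14

Secant formula: x_{n+1} = x_n - f(x_n)(x_n - x_{n-1})/(f(x_n) - f(x_{n-1}))

Iteration 1:
  f(2.140000) = -7.759656
  f(3.140000) = 9.399144
  x_2 = 3.140000 - 9.399144×(3.140000 - 2.140000)/(9.399144 - (-7.759656))
       = 2.592226
Iteration 2:
  f(3.140000) = 9.399144
  f(2.592226) = -1.950089
  x_3 = 2.592226 - (-1.950089)×(2.592226 - 3.140000)/(-1.950089 - 9.399144)
       = 2.686348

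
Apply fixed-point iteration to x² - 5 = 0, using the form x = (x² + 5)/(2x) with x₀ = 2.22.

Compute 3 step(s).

Equation: x² - 5 = 0
Fixed-point form: x = (x² + 5)/(2x)
x₀ = 2.22

x_1 = g(2.220000) = 2.236126
x_2 = g(2.236126) = 2.236068
x_3 = g(2.236068) = 2.236068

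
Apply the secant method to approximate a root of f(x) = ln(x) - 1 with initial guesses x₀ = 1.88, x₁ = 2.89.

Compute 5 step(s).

f(x) = ln(x) - 1
x₀ = 1.88, x₁ = 2.89

Secant formula: x_{n+1} = x_n - f(x_n)(x_n - x_{n-1})/(f(x_n) - f(x_{n-1}))

Iteration 1:
  f(1.880000) = -0.368728
  f(2.890000) = 0.061257
  x_2 = 2.890000 - 0.061257×(2.890000 - 1.880000)/(0.061257 - (-0.368728))
       = 2.746113
Iteration 2:
  f(2.890000) = 0.061257
  f(2.746113) = 0.010187
  x_3 = 2.746113 - 0.010187×(2.746113 - 2.890000)/(0.010187 - 0.061257)
       = 2.717413
Iteration 3:
  f(2.746113) = 0.010187
  f(2.717413) = -0.000320
  x_4 = 2.717413 - (-0.000320)×(2.717413 - 2.746113)/(-0.000320 - 0.010187)
       = 2.718286
Iteration 4:
  f(2.717413) = -0.000320
  f(2.718286) = 0.000002
  x_5 = 2.718286 - 0.000002×(2.718286 - 2.717413)/(0.000002 - (-0.000320))
       = 2.718282
Iteration 5:
  f(2.718286) = 0.000002
  f(2.718282) = 0.000000
  x_6 = 2.718282 - 0.000000×(2.718282 - 2.718286)/(0.000000 - 0.000002)
       = 2.718282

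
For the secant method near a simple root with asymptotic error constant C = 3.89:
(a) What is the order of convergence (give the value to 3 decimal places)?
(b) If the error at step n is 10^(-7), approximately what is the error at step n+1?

(a) Secant method has superlinear convergence with order φ = (1+√5)/2 ≈ 1.618.
    This means |e_{n+1}| ≈ C|e_n|^1.618.

(b) With |e_n| = 10^(-7) and C = 3.89:
    |e_{n+1}| ≈ 3.89 × (10^(-7))^1.618 = 3.89 × 10^(-11.33)

(a) ≈ 1.618 (golden ratio); (b) |e_{n+1}| ≈ 1.835e-11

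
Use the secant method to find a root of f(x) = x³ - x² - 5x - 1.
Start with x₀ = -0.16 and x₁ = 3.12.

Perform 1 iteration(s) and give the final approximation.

f(x) = x³ - x² - 5x - 1
x₀ = -0.16, x₁ = 3.12

Secant formula: x_{n+1} = x_n - f(x_n)(x_n - x_{n-1})/(f(x_n) - f(x_{n-1}))

Iteration 1:
  f(-0.160000) = -0.229696
  f(3.120000) = 4.036928
  x_2 = 3.120000 - 4.036928×(3.120000 - (-0.160000))/(4.036928 - (-0.229696))
       = 0.016581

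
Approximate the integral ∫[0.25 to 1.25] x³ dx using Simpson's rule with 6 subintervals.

f(x) = x³
a = 0.25, b = 1.25, n = 6
h = (b - a)/n = 0.166667

Simpson's rule: (h/3)[f(x₀) + 4f(x₁) + 2f(x₂) + ... + f(xₙ)]

x_0 = 0.2500, f(x_0) = 0.015625, coefficient = 1
x_1 = 0.4167, f(x_1) = 0.072338, coefficient = 4
x_2 = 0.5833, f(x_2) = 0.198495, coefficient = 2
x_3 = 0.7500, f(x_3) = 0.421875, coefficient = 4
x_4 = 0.9167, f(x_4) = 0.770255, coefficient = 2
x_5 = 1.0833, f(x_5) = 1.271412, coefficient = 4
x_6 = 1.2500, f(x_6) = 1.953125, coefficient = 1

I ≈ (0.166667/3) × 10.968750 = 0.609375
Exact value: 0.609375
Error: 0.000000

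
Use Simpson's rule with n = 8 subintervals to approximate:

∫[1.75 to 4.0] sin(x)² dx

f(x) = sin(x)²
a = 1.75, b = 4.0, n = 8
h = (b - a)/n = 0.281250

Simpson's rule: (h/3)[f(x₀) + 4f(x₁) + 2f(x₂) + ... + f(xₙ)]

x_0 = 1.7500, f(x_0) = 0.968228, coefficient = 1
x_1 = 2.0312, f(x_1) = 0.802549, coefficient = 4
x_2 = 2.3125, f(x_2) = 0.543639, coefficient = 2
x_3 = 2.5938, f(x_3) = 0.271281, coefficient = 4
x_4 = 2.8750, f(x_4) = 0.069404, coefficient = 2
x_5 = 3.1562, f(x_5) = 0.000215, coefficient = 4
x_6 = 3.4375, f(x_6) = 0.085035, coefficient = 2
x_7 = 3.7188, f(x_7) = 0.297727, coefficient = 4
x_8 = 4.0000, f(x_8) = 0.572750, coefficient = 1

I ≈ (0.281250/3) × 8.424224 = 0.789771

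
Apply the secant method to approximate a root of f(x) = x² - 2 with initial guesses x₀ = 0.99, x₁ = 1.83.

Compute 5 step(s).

f(x) = x² - 2
x₀ = 0.99, x₁ = 1.83

Secant formula: x_{n+1} = x_n - f(x_n)(x_n - x_{n-1})/(f(x_n) - f(x_{n-1}))

Iteration 1:
  f(0.990000) = -1.019900
  f(1.830000) = 1.348900
  x_2 = 1.830000 - 1.348900×(1.830000 - 0.990000)/(1.348900 - (-1.019900))
       = 1.351667
Iteration 2:
  f(1.830000) = 1.348900
  f(1.351667) = -0.172997
  x_3 = 1.351667 - (-0.172997)×(1.351667 - 1.830000)/(-0.172997 - 1.348900)
       = 1.406040
Iteration 3:
  f(1.351667) = -0.172997
  f(1.406040) = -0.023052
  x_4 = 1.406040 - (-0.023052)×(1.406040 - 1.351667)/(-0.023052 - (-0.172997))
       = 1.414399
Iteration 4:
  f(1.406040) = -0.023052
  f(1.414399) = 0.000524
  x_5 = 1.414399 - 0.000524×(1.414399 - 1.406040)/(0.000524 - (-0.023052))
       = 1.414213
Iteration 5:
  f(1.414399) = 0.000524
  f(1.414213) = -0.000002
  x_6 = 1.414213 - (-0.000002)×(1.414213 - 1.414399)/(-0.000002 - 0.000524)
       = 1.414214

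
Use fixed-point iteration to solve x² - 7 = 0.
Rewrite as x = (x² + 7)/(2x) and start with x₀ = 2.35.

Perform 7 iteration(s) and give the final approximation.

Equation: x² - 7 = 0
Fixed-point form: x = (x² + 7)/(2x)
x₀ = 2.35

x_1 = g(2.350000) = 2.664362
x_2 = g(2.664362) = 2.645816
x_3 = g(2.645816) = 2.645751
x_4 = g(2.645751) = 2.645751
x_5 = g(2.645751) = 2.645751
x_6 = g(2.645751) = 2.645751
x_7 = g(2.645751) = 2.645751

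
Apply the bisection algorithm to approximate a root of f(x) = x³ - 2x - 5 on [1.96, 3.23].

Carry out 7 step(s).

f(x) = x³ - 2x - 5
Initial interval: [1.96, 3.23]

Iteration 1:
  c_1 = (1.960000 + 3.230000)/2 = 2.595000
  f(c_1) = f(2.595000) = 7.284795
  f(a) × f(c) < 0, new interval: [1.960000, 2.595000]
Iteration 2:
  c_2 = (1.960000 + 2.595000)/2 = 2.277500
  f(c_2) = f(2.277500) = 2.258407
  f(a) × f(c) < 0, new interval: [1.960000, 2.277500]
Iteration 3:
  c_3 = (1.960000 + 2.277500)/2 = 2.118750
  f(c_3) = f(2.118750) = 0.273784
  f(a) × f(c) < 0, new interval: [1.960000, 2.118750]
Iteration 4:
  c_4 = (1.960000 + 2.118750)/2 = 2.039375
  f(c_4) = f(2.039375) = -0.596887
  f(a) × f(c) ≥ 0, new interval: [2.039375, 2.118750]
Iteration 5:
  c_5 = (2.039375 + 2.118750)/2 = 2.079063
  f(c_5) = f(2.079063) = -0.171376
  f(a) × f(c) ≥ 0, new interval: [2.079063, 2.118750]
Iteration 6:
  c_6 = (2.079063 + 2.118750)/2 = 2.098906
  f(c_6) = f(2.098906) = 0.048725
  f(a) × f(c) < 0, new interval: [2.079063, 2.098906]
Iteration 7:
  c_7 = (2.079063 + 2.098906)/2 = 2.088984
  f(c_7) = f(2.088984) = -0.061942
  f(a) × f(c) ≥ 0, new interval: [2.088984, 2.098906]

After 7 iteration(s), the approximation is c_7 = 2.088984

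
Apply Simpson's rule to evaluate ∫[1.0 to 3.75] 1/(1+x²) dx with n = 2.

f(x) = 1/(1+x²)
a = 1.0, b = 3.75, n = 2
h = (b - a)/n = 1.375000

Simpson's rule: (h/3)[f(x₀) + 4f(x₁) + 2f(x₂) + ... + f(xₙ)]

x_0 = 1.0000, f(x_0) = 0.500000, coefficient = 1
x_1 = 2.3750, f(x_1) = 0.150588, coefficient = 4
x_2 = 3.7500, f(x_2) = 0.066390, coefficient = 1

I ≈ (1.375000/3) × 1.168743 = 0.535674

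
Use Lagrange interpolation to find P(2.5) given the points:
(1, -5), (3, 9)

Lagrange interpolation formula:
P(x) = Σ yᵢ × Lᵢ(x)
where Lᵢ(x) = Π_{j≠i} (x - xⱼ)/(xᵢ - xⱼ)

L_0(2.5) = (2.5 - 3)/(1 - 3) = 0.250000
L_1(2.5) = (2.5 - 1)/(3 - 1) = 0.750000

P(2.5) = (-5)×L_0(2.5) + 9×L_1(2.5)
P(2.5) = 5.500000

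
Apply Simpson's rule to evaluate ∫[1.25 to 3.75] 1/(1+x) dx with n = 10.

f(x) = 1/(1+x)
a = 1.25, b = 3.75, n = 10
h = (b - a)/n = 0.250000

Simpson's rule: (h/3)[f(x₀) + 4f(x₁) + 2f(x₂) + ... + f(xₙ)]

x_0 = 1.2500, f(x_0) = 0.444444, coefficient = 1
x_1 = 1.5000, f(x_1) = 0.400000, coefficient = 4
x_2 = 1.7500, f(x_2) = 0.363636, coefficient = 2
x_3 = 2.0000, f(x_3) = 0.333333, coefficient = 4
x_4 = 2.2500, f(x_4) = 0.307692, coefficient = 2
x_5 = 2.5000, f(x_5) = 0.285714, coefficient = 4
x_6 = 2.7500, f(x_6) = 0.266667, coefficient = 2
x_7 = 3.0000, f(x_7) = 0.250000, coefficient = 4
x_8 = 3.2500, f(x_8) = 0.235294, coefficient = 2
x_9 = 3.5000, f(x_9) = 0.222222, coefficient = 4
x_10 = 3.7500, f(x_10) = 0.210526, coefficient = 1

I ≈ (0.250000/3) × 8.966629 = 0.747219
Exact value: 0.747214
Error: 0.000005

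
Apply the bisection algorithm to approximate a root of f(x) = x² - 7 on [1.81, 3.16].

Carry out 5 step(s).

f(x) = x² - 7
Initial interval: [1.81, 3.16]

Iteration 1:
  c_1 = (1.810000 + 3.160000)/2 = 2.485000
  f(c_1) = f(2.485000) = -0.824775
  f(a) × f(c) ≥ 0, new interval: [2.485000, 3.160000]
Iteration 2:
  c_2 = (2.485000 + 3.160000)/2 = 2.822500
  f(c_2) = f(2.822500) = 0.966506
  f(a) × f(c) < 0, new interval: [2.485000, 2.822500]
Iteration 3:
  c_3 = (2.485000 + 2.822500)/2 = 2.653750
  f(c_3) = f(2.653750) = 0.042389
  f(a) × f(c) < 0, new interval: [2.485000, 2.653750]
Iteration 4:
  c_4 = (2.485000 + 2.653750)/2 = 2.569375
  f(c_4) = f(2.569375) = -0.398312
  f(a) × f(c) ≥ 0, new interval: [2.569375, 2.653750]
Iteration 5:
  c_5 = (2.569375 + 2.653750)/2 = 2.611563
  f(c_5) = f(2.611563) = -0.179741
  f(a) × f(c) ≥ 0, new interval: [2.611563, 2.653750]

After 5 iteration(s), the approximation is c_5 = 2.611563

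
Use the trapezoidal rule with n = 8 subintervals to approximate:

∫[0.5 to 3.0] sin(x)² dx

f(x) = sin(x)²
a = 0.5, b = 3.0, n = 8
h = (b - a)/n = 0.312500

Trapezoidal rule: (h/2)[f(x₀) + 2f(x₁) + 2f(x₂) + ... + f(xₙ)]

x_0 = 0.5000, f(x_0) = 0.229849, coefficient = 1
x_1 = 0.8125, f(x_1) = 0.527089, coefficient = 2
x_2 = 1.1250, f(x_2) = 0.814087, coefficient = 2
x_3 = 1.4375, f(x_3) = 0.982337, coefficient = 2
x_4 = 1.7500, f(x_4) = 0.968228, coefficient = 2
x_5 = 2.0625, f(x_5) = 0.777095, coefficient = 2
x_6 = 2.3750, f(x_6) = 0.481199, coefficient = 2
x_7 = 2.6875, f(x_7) = 0.192411, coefficient = 2
x_8 = 3.0000, f(x_8) = 0.019915, coefficient = 1

I ≈ (0.312500/2) × 9.734655 = 1.521040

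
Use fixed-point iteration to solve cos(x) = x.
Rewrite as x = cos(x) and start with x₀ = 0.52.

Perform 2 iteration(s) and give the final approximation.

Equation: cos(x) = x
Fixed-point form: x = cos(x)
x₀ = 0.52

x_1 = g(0.520000) = 0.867819
x_2 = g(0.867819) = 0.646492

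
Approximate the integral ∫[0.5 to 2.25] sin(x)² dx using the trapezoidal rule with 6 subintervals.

f(x) = sin(x)²
a = 0.5, b = 2.25, n = 6
h = (b - a)/n = 0.291667

Trapezoidal rule: (h/2)[f(x₀) + 2f(x₁) + 2f(x₂) + ... + f(xₙ)]

x_0 = 0.5000, f(x_0) = 0.229849, coefficient = 1
x_1 = 0.7917, f(x_1) = 0.506268, coefficient = 2
x_2 = 1.0833, f(x_2) = 0.780615, coefficient = 2
x_3 = 1.3750, f(x_3) = 0.962151, coefficient = 2
x_4 = 1.6667, f(x_4) = 0.990837, coefficient = 2
x_5 = 1.9583, f(x_5) = 0.857185, coefficient = 2
x_6 = 2.2500, f(x_6) = 0.605398, coefficient = 1

I ≈ (0.291667/2) × 9.029358 = 1.316781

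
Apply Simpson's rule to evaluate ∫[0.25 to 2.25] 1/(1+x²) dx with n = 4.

f(x) = 1/(1+x²)
a = 0.25, b = 2.25, n = 4
h = (b - a)/n = 0.500000

Simpson's rule: (h/3)[f(x₀) + 4f(x₁) + 2f(x₂) + ... + f(xₙ)]

x_0 = 0.2500, f(x_0) = 0.941176, coefficient = 1
x_1 = 0.7500, f(x_1) = 0.640000, coefficient = 4
x_2 = 1.2500, f(x_2) = 0.390244, coefficient = 2
x_3 = 1.7500, f(x_3) = 0.246154, coefficient = 4
x_4 = 2.2500, f(x_4) = 0.164948, coefficient = 1

I ≈ (0.500000/3) × 5.431228 = 0.905205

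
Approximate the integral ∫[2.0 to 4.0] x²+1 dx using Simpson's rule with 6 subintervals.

f(x) = x²+1
a = 2.0, b = 4.0, n = 6
h = (b - a)/n = 0.333333

Simpson's rule: (h/3)[f(x₀) + 4f(x₁) + 2f(x₂) + ... + f(xₙ)]

x_0 = 2.0000, f(x_0) = 5.000000, coefficient = 1
x_1 = 2.3333, f(x_1) = 6.444444, coefficient = 4
x_2 = 2.6667, f(x_2) = 8.111111, coefficient = 2
x_3 = 3.0000, f(x_3) = 10.000000, coefficient = 4
x_4 = 3.3333, f(x_4) = 12.111111, coefficient = 2
x_5 = 3.6667, f(x_5) = 14.444444, coefficient = 4
x_6 = 4.0000, f(x_6) = 17.000000, coefficient = 1

I ≈ (0.333333/3) × 186.000000 = 20.666667
Exact value: 20.666667
Error: 0.000000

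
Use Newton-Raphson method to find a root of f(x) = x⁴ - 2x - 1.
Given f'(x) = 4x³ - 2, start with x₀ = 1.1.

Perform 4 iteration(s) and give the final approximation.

f(x) = x⁴ - 2x - 1
f'(x) = 4x³ - 2
x₀ = 1.1

Newton-Raphson formula: x_{n+1} = x_n - f(x_n)/f'(x_n)

Iteration 1:
  f(1.100000) = -1.735900
  f'(1.100000) = 3.324000
  x_1 = 1.100000 - (-1.735900)/3.324000 = 1.622232
Iteration 2:
  f(1.622232) = 2.681051
  f'(1.622232) = 15.076509
  x_2 = 1.622232 - 2.681051/15.076509 = 1.444403
Iteration 3:
  f(1.444403) = 0.463837
  f'(1.444403) = 10.053820
  x_3 = 1.444403 - 0.463837/10.053820 = 1.398267
Iteration 4:
  f(1.398267) = 0.026081
  f'(1.398267) = 8.935293
  x_4 = 1.398267 - 0.026081/8.935293 = 1.395348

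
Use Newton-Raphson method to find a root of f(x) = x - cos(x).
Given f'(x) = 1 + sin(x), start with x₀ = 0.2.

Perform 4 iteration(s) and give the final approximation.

f(x) = x - cos(x)
f'(x) = 1 + sin(x)
x₀ = 0.2

Newton-Raphson formula: x_{n+1} = x_n - f(x_n)/f'(x_n)

Iteration 1:
  f(0.200000) = -0.780067
  f'(0.200000) = 1.198669
  x_1 = 0.200000 - (-0.780067)/1.198669 = 0.850777
Iteration 2:
  f(0.850777) = 0.191378
  f'(0.850777) = 1.751793
  x_2 = 0.850777 - 0.191378/1.751793 = 0.741530
Iteration 3:
  f(0.741530) = 0.004094
  f'(0.741530) = 1.675417
  x_3 = 0.741530 - 0.004094/1.675417 = 0.739086
Iteration 4:
  f(0.739086) = 0.000002
  f'(0.739086) = 1.673613
  x_4 = 0.739086 - 0.000002/1.673613 = 0.739085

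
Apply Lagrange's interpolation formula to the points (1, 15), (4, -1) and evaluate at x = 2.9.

Lagrange interpolation formula:
P(x) = Σ yᵢ × Lᵢ(x)
where Lᵢ(x) = Π_{j≠i} (x - xⱼ)/(xᵢ - xⱼ)

L_0(2.9) = (2.9 - 4)/(1 - 4) = 0.366667
L_1(2.9) = (2.9 - 1)/(4 - 1) = 0.633333

P(2.9) = 15×L_0(2.9) + (-1)×L_1(2.9)
P(2.9) = 4.866667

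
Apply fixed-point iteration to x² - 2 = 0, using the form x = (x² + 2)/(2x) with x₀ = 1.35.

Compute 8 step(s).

Equation: x² - 2 = 0
Fixed-point form: x = (x² + 2)/(2x)
x₀ = 1.35

x_1 = g(1.350000) = 1.415741
x_2 = g(1.415741) = 1.414214
x_3 = g(1.414214) = 1.414214
x_4 = g(1.414214) = 1.414214
x_5 = g(1.414214) = 1.414214
x_6 = g(1.414214) = 1.414214
x_7 = g(1.414214) = 1.414214
x_8 = g(1.414214) = 1.414214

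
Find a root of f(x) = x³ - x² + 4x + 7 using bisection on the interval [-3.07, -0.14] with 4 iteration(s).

f(x) = x³ - x² + 4x + 7
Initial interval: [-3.07, -0.14]

Iteration 1:
  c_1 = (-3.070000 + (-0.140000))/2 = -1.605000
  f(c_1) = f(-1.605000) = -6.130545
  f(a) × f(c) ≥ 0, new interval: [-1.605000, -0.140000]
Iteration 2:
  c_2 = (-1.605000 + (-0.140000))/2 = -0.872500
  f(c_2) = f(-0.872500) = 2.084548
  f(a) × f(c) < 0, new interval: [-1.605000, -0.872500]
Iteration 3:
  c_3 = (-1.605000 + (-0.872500))/2 = -1.238750
  f(c_3) = f(-1.238750) = -1.390365
  f(a) × f(c) ≥ 0, new interval: [-1.238750, -0.872500]
Iteration 4:
  c_4 = (-1.238750 + (-0.872500))/2 = -1.055625
  f(c_4) = f(-1.055625) = 0.486826
  f(a) × f(c) < 0, new interval: [-1.238750, -1.055625]

After 4 iteration(s), the approximation is c_4 = -1.055625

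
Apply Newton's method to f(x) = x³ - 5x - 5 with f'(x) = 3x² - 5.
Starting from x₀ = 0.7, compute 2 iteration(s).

f(x) = x³ - 5x - 5
f'(x) = 3x² - 5
x₀ = 0.7

Newton-Raphson formula: x_{n+1} = x_n - f(x_n)/f'(x_n)

Iteration 1:
  f(0.700000) = -8.157000
  f'(0.700000) = -3.530000
  x_1 = 0.700000 - (-8.157000)/(-3.530000) = -1.610765
Iteration 2:
  f(-1.610765) = -1.125407
  f'(-1.610765) = 2.783690
  x_2 = -1.610765 - (-1.125407)/2.783690 = -1.206479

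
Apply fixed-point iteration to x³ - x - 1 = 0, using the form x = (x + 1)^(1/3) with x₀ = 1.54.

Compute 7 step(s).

Equation: x³ - x - 1 = 0
Fixed-point form: x = (x + 1)^(1/3)
x₀ = 1.54

x_1 = g(1.540000) = 1.364409
x_2 = g(1.364409) = 1.332215
x_3 = g(1.332215) = 1.326140
x_4 = g(1.326140) = 1.324988
x_5 = g(1.324988) = 1.324769
x_6 = g(1.324769) = 1.324728
x_7 = g(1.324728) = 1.324720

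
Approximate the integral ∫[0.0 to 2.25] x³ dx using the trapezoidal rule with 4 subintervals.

f(x) = x³
a = 0.0, b = 2.25, n = 4
h = (b - a)/n = 0.562500

Trapezoidal rule: (h/2)[f(x₀) + 2f(x₁) + 2f(x₂) + ... + f(xₙ)]

x_0 = 0.0000, f(x_0) = 0.000000, coefficient = 1
x_1 = 0.5625, f(x_1) = 0.177979, coefficient = 2
x_2 = 1.1250, f(x_2) = 1.423828, coefficient = 2
x_3 = 1.6875, f(x_3) = 4.805420, coefficient = 2
x_4 = 2.2500, f(x_4) = 11.390625, coefficient = 1

I ≈ (0.562500/2) × 24.205078 = 6.807678
Exact value: 6.407227
Error: 0.400452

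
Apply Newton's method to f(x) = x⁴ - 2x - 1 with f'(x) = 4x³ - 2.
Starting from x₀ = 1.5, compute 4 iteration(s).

f(x) = x⁴ - 2x - 1
f'(x) = 4x³ - 2
x₀ = 1.5

Newton-Raphson formula: x_{n+1} = x_n - f(x_n)/f'(x_n)

Iteration 1:
  f(1.500000) = 1.062500
  f'(1.500000) = 11.500000
  x_1 = 1.500000 - 1.062500/11.500000 = 1.407609
Iteration 2:
  f(1.407609) = 0.110579
  f'(1.407609) = 9.155931
  x_2 = 1.407609 - 0.110579/9.155931 = 1.395531
Iteration 3:
  f(1.395531) = 0.001724
  f'(1.395531) = 8.871234
  x_3 = 1.395531 - 0.001724/8.871234 = 1.395337
Iteration 4:
  f(1.395337) = 0.000000
  f'(1.395337) = 8.866692
  x_4 = 1.395337 - 0.000000/8.866692 = 1.395337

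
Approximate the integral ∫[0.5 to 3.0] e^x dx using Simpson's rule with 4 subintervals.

f(x) = e^x
a = 0.5, b = 3.0, n = 4
h = (b - a)/n = 0.625000

Simpson's rule: (h/3)[f(x₀) + 4f(x₁) + 2f(x₂) + ... + f(xₙ)]

x_0 = 0.5000, f(x_0) = 1.648721, coefficient = 1
x_1 = 1.1250, f(x_1) = 3.080217, coefficient = 4
x_2 = 1.7500, f(x_2) = 5.754603, coefficient = 2
x_3 = 2.3750, f(x_3) = 10.751013, coefficient = 4
x_4 = 3.0000, f(x_4) = 20.085537, coefficient = 1

I ≈ (0.625000/3) × 88.568384 = 18.451747
Exact value: 18.436816
Error: 0.014931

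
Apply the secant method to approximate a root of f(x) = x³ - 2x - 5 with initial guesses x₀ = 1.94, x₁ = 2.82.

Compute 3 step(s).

f(x) = x³ - 2x - 5
x₀ = 1.94, x₁ = 2.82

Secant formula: x_{n+1} = x_n - f(x_n)(x_n - x_{n-1})/(f(x_n) - f(x_{n-1}))

Iteration 1:
  f(1.940000) = -1.578616
  f(2.820000) = 11.785768
  x_2 = 2.820000 - 11.785768×(2.820000 - 1.940000)/(11.785768 - (-1.578616))
       = 2.043947
Iteration 2:
  f(2.820000) = 11.785768
  f(2.043947) = -0.548861
  x_3 = 2.043947 - (-0.548861)×(2.043947 - 2.820000)/(-0.548861 - 11.785768)
       = 2.078479
Iteration 3:
  f(2.043947) = -0.548861
  f(2.078479) = -0.177772
  x_4 = 2.078479 - (-0.177772)×(2.078479 - 2.043947)/(-0.177772 - (-0.548861))
       = 2.095022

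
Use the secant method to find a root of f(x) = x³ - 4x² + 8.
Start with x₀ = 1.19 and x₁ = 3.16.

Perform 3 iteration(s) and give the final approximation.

f(x) = x³ - 4x² + 8
x₀ = 1.19, x₁ = 3.16

Secant formula: x_{n+1} = x_n - f(x_n)(x_n - x_{n-1})/(f(x_n) - f(x_{n-1}))

Iteration 1:
  f(1.190000) = 4.020759
  f(3.160000) = -0.387904
  x_2 = 3.160000 - (-0.387904)×(3.160000 - 1.190000)/(-0.387904 - 4.020759)
       = 2.986666
Iteration 2:
  f(3.160000) = -0.387904
  f(2.986666) = -1.039115
  x_3 = 2.986666 - (-1.039115)×(2.986666 - 3.160000)/(-1.039115 - (-0.387904))
       = 3.263249
Iteration 3:
  f(2.986666) = -1.039115
  f(3.263249) = 0.154491
  x_4 = 3.263249 - 0.154491×(3.263249 - 2.986666)/(0.154491 - (-1.039115))
       = 3.227450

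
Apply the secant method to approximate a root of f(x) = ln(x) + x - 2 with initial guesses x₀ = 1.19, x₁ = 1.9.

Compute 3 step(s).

f(x) = ln(x) + x - 2
x₀ = 1.19, x₁ = 1.9

Secant formula: x_{n+1} = x_n - f(x_n)(x_n - x_{n-1})/(f(x_n) - f(x_{n-1}))

Iteration 1:
  f(1.190000) = -0.636047
  f(1.900000) = 0.541854
  x_2 = 1.900000 - 0.541854×(1.900000 - 1.190000)/(0.541854 - (-0.636047))
       = 1.573388
Iteration 2:
  f(1.900000) = 0.541854
  f(1.573388) = 0.026620
  x_3 = 1.573388 - 0.026620×(1.573388 - 1.900000)/(0.026620 - 0.541854)
       = 1.556514
Iteration 3:
  f(1.573388) = 0.026620
  f(1.556514) = -0.001038
  x_4 = 1.556514 - (-0.001038)×(1.556514 - 1.573388)/(-0.001038 - 0.026620)
       = 1.557147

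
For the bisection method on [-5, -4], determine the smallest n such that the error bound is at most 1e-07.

We need (b-a)/2^n ≤ 1e-07
(-4 - (-5))/2^n ≤ 1e-07
1/2^n ≤ 1e-07
2^n ≥ 10000000
n ≥ log₂(10000000) = 23.25
n ≥ 24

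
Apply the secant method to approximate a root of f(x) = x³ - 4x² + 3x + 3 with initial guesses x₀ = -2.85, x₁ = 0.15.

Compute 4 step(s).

f(x) = x³ - 4x² + 3x + 3
x₀ = -2.85, x₁ = 0.15

Secant formula: x_{n+1} = x_n - f(x_n)(x_n - x_{n-1})/(f(x_n) - f(x_{n-1}))

Iteration 1:
  f(-2.850000) = -61.189125
  f(0.150000) = 3.363375
  x_2 = 0.150000 - 3.363375×(0.150000 - (-2.850000))/(3.363375 - (-61.189125))
       = -0.006309
Iteration 2:
  f(0.150000) = 3.363375
  f(-0.006309) = 2.980914
  x_3 = -0.006309 - 2.980914×(-0.006309 - 0.150000)/(2.980914 - 3.363375)
       = -1.224585
Iteration 3:
  f(-0.006309) = 2.980914
  f(-1.224585) = -8.508593
  x_4 = -1.224585 - (-8.508593)×(-1.224585 - (-0.006309))/(-8.508593 - 2.980914)
       = -0.322387
Iteration 4:
  f(-1.224585) = -8.508593
  f(-0.322387) = 1.583601
  x_5 = -0.322387 - 1.583601×(-0.322387 - (-1.224585))/(1.583601 - (-8.508593))
       = -0.463954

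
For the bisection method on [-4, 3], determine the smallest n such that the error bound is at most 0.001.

We need (b-a)/2^n ≤ 0.001
(3 - (-4))/2^n ≤ 0.001
7/2^n ≤ 0.001
2^n ≥ 7000
n ≥ log₂(7000) = 12.77
n ≥ 13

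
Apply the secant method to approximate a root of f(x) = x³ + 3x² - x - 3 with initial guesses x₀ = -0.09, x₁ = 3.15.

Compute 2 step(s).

f(x) = x³ + 3x² - x - 3
x₀ = -0.09, x₁ = 3.15

Secant formula: x_{n+1} = x_n - f(x_n)(x_n - x_{n-1})/(f(x_n) - f(x_{n-1}))

Iteration 1:
  f(-0.090000) = -2.886429
  f(3.150000) = 54.873375
  x_2 = 3.150000 - 54.873375×(3.150000 - (-0.090000))/(54.873375 - (-2.886429))
       = 0.071912
Iteration 2:
  f(3.150000) = 54.873375
  f(0.071912) = -3.056026
  x_3 = 0.071912 - (-3.056026)×(0.071912 - 3.150000)/(-3.056026 - 54.873375)
       = 0.234295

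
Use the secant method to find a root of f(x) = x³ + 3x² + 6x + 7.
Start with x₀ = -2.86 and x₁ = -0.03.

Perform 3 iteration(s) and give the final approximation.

f(x) = x³ + 3x² + 6x + 7
x₀ = -2.86, x₁ = -0.03

Secant formula: x_{n+1} = x_n - f(x_n)(x_n - x_{n-1})/(f(x_n) - f(x_{n-1}))

Iteration 1:
  f(-2.860000) = -9.014856
  f(-0.030000) = 6.822673
  x_2 = -0.030000 - 6.822673×(-0.030000 - (-2.860000))/(6.822673 - (-9.014856))
       = -1.249140
Iteration 2:
  f(-0.030000) = 6.822673
  f(-1.249140) = 2.237116
  x_3 = -1.249140 - 2.237116×(-1.249140 - (-0.030000))/(2.237116 - 6.822673)
       = -1.843911
Iteration 3:
  f(-1.249140) = 2.237116
  f(-1.843911) = -0.132755
  x_4 = -1.843911 - (-0.132755)×(-1.843911 - (-1.249140))/(-0.132755 - 2.237116)
       = -1.810593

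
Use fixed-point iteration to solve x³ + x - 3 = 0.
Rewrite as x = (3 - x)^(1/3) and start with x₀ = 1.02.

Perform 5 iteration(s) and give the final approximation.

Equation: x³ + x - 3 = 0
Fixed-point form: x = (3 - x)^(1/3)
x₀ = 1.02

x_1 = g(1.020000) = 1.255707
x_2 = g(1.255707) = 1.203760
x_3 = g(1.203760) = 1.215593
x_4 = g(1.215593) = 1.212918
x_5 = g(1.212918) = 1.213523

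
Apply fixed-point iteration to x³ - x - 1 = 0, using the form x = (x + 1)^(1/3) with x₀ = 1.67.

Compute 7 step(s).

Equation: x³ - x - 1 = 0
Fixed-point form: x = (x + 1)^(1/3)
x₀ = 1.67

x_1 = g(1.670000) = 1.387300
x_2 = g(1.387300) = 1.336500
x_3 = g(1.336500) = 1.326952
x_4 = g(1.326952) = 1.325142
x_5 = g(1.325142) = 1.324799
x_6 = g(1.324799) = 1.324733
x_7 = g(1.324733) = 1.324721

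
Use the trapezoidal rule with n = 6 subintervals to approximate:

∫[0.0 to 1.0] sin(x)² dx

f(x) = sin(x)²
a = 0.0, b = 1.0, n = 6
h = (b - a)/n = 0.166667

Trapezoidal rule: (h/2)[f(x₀) + 2f(x₁) + 2f(x₂) + ... + f(xₙ)]

x_0 = 0.0000, f(x_0) = 0.000000, coefficient = 1
x_1 = 0.1667, f(x_1) = 0.027522, coefficient = 2
x_2 = 0.3333, f(x_2) = 0.107056, coefficient = 2
x_3 = 0.5000, f(x_3) = 0.229849, coefficient = 2
x_4 = 0.6667, f(x_4) = 0.382381, coefficient = 2
x_5 = 0.8333, f(x_5) = 0.547862, coefficient = 2
x_6 = 1.0000, f(x_6) = 0.708073, coefficient = 1

I ≈ (0.166667/2) × 3.297413 = 0.274784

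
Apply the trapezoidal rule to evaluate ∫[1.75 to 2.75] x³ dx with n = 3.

f(x) = x³
a = 1.75, b = 2.75, n = 3
h = (b - a)/n = 0.333333

Trapezoidal rule: (h/2)[f(x₀) + 2f(x₁) + 2f(x₂) + ... + f(xₙ)]

x_0 = 1.7500, f(x_0) = 5.359375, coefficient = 1
x_1 = 2.0833, f(x_1) = 9.042245, coefficient = 2
x_2 = 2.4167, f(x_2) = 14.114005, coefficient = 2
x_3 = 2.7500, f(x_3) = 20.796875, coefficient = 1

I ≈ (0.333333/2) × 72.468750 = 12.078125
Exact value: 11.953125
Error: 0.125000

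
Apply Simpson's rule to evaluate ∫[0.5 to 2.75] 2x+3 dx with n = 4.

f(x) = 2x+3
a = 0.5, b = 2.75, n = 4
h = (b - a)/n = 0.562500

Simpson's rule: (h/3)[f(x₀) + 4f(x₁) + 2f(x₂) + ... + f(xₙ)]

x_0 = 0.5000, f(x_0) = 4.000000, coefficient = 1
x_1 = 1.0625, f(x_1) = 5.125000, coefficient = 4
x_2 = 1.6250, f(x_2) = 6.250000, coefficient = 2
x_3 = 2.1875, f(x_3) = 7.375000, coefficient = 4
x_4 = 2.7500, f(x_4) = 8.500000, coefficient = 1

I ≈ (0.562500/3) × 75.000000 = 14.062500
Exact value: 14.062500
Error: 0.000000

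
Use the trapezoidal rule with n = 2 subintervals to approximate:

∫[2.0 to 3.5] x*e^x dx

f(x) = x*e^x
a = 2.0, b = 3.5, n = 2
h = (b - a)/n = 0.750000

Trapezoidal rule: (h/2)[f(x₀) + 2f(x₁) + 2f(x₂) + ... + f(xₙ)]

x_0 = 2.0000, f(x_0) = 14.778112, coefficient = 1
x_1 = 2.7500, f(x_1) = 43.017238, coefficient = 2
x_2 = 3.5000, f(x_2) = 115.904082, coefficient = 1

I ≈ (0.750000/2) × 216.716669 = 81.268751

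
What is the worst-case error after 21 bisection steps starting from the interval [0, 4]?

Bisection error bound: |error| ≤ (b-a)/2^n
|error| ≤ (4 - 0)/2^21 = 4/2^21
|error| ≤ 0.0000019073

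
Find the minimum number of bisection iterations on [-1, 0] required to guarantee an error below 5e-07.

We need (b-a)/2^n ≤ 5e-07
(0 - (-1))/2^n ≤ 5e-07
1/2^n ≤ 5e-07
2^n ≥ 2000000
n ≥ log₂(2000000) = 20.93
n ≥ 21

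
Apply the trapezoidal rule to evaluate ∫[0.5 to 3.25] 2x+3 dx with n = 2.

f(x) = 2x+3
a = 0.5, b = 3.25, n = 2
h = (b - a)/n = 1.375000

Trapezoidal rule: (h/2)[f(x₀) + 2f(x₁) + 2f(x₂) + ... + f(xₙ)]

x_0 = 0.5000, f(x_0) = 4.000000, coefficient = 1
x_1 = 1.8750, f(x_1) = 6.750000, coefficient = 2
x_2 = 3.2500, f(x_2) = 9.500000, coefficient = 1

I ≈ (1.375000/2) × 27.000000 = 18.562500
Exact value: 18.562500
Error: 0.000000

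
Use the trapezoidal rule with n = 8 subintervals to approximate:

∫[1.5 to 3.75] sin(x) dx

f(x) = sin(x)
a = 1.5, b = 3.75, n = 8
h = (b - a)/n = 0.281250

Trapezoidal rule: (h/2)[f(x₀) + 2f(x₁) + 2f(x₂) + ... + f(xₙ)]

x_0 = 1.5000, f(x_0) = 0.997495, coefficient = 1
x_1 = 1.7812, f(x_1) = 0.977936, coefficient = 2
x_2 = 2.0625, f(x_2) = 0.881530, coefficient = 2
x_3 = 2.3438, f(x_3) = 0.715851, coefficient = 2
x_4 = 2.6250, f(x_4) = 0.493920, coefficient = 2
x_5 = 2.9062, f(x_5) = 0.233176, coefficient = 2
x_6 = 3.1875, f(x_6) = -0.045891, coefficient = 2
x_7 = 3.4688, f(x_7) = -0.321352, coefficient = 2
x_8 = 3.7500, f(x_8) = -0.571561, coefficient = 1

I ≈ (0.281250/2) × 6.296274 = 0.885414
Exact value: 0.891297
Error: 0.005883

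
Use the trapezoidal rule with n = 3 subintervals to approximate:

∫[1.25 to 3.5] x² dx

f(x) = x²
a = 1.25, b = 3.5, n = 3
h = (b - a)/n = 0.750000

Trapezoidal rule: (h/2)[f(x₀) + 2f(x₁) + 2f(x₂) + ... + f(xₙ)]

x_0 = 1.2500, f(x_0) = 1.562500, coefficient = 1
x_1 = 2.0000, f(x_1) = 4.000000, coefficient = 2
x_2 = 2.7500, f(x_2) = 7.562500, coefficient = 2
x_3 = 3.5000, f(x_3) = 12.250000, coefficient = 1

I ≈ (0.750000/2) × 36.937500 = 13.851562
Exact value: 13.640625
Error: 0.210938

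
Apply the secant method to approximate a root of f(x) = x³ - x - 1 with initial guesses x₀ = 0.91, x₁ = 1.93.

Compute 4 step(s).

f(x) = x³ - x - 1
x₀ = 0.91, x₁ = 1.93

Secant formula: x_{n+1} = x_n - f(x_n)(x_n - x_{n-1})/(f(x_n) - f(x_{n-1}))

Iteration 1:
  f(0.910000) = -1.156429
  f(1.930000) = 4.259057
  x_2 = 1.930000 - 4.259057×(1.930000 - 0.910000)/(4.259057 - (-1.156429))
       = 1.127812
Iteration 2:
  f(1.930000) = 4.259057
  f(1.127812) = -0.693280
  x_3 = 1.127812 - (-0.693280)×(1.127812 - 1.930000)/(-0.693280 - 4.259057)
       = 1.240111
Iteration 3:
  f(1.127812) = -0.693280
  f(1.240111) = -0.332976
  x_4 = 1.240111 - (-0.332976)×(1.240111 - 1.127812)/(-0.332976 - (-0.693280))
       = 1.343892
Iteration 4:
  f(1.240111) = -0.332976
  f(1.343892) = 0.083237
  x_5 = 1.343892 - 0.083237×(1.343892 - 1.240111)/(0.083237 - (-0.332976))
       = 1.323137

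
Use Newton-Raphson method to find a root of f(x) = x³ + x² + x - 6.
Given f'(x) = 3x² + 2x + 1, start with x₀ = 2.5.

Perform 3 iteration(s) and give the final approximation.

f(x) = x³ + x² + x - 6
f'(x) = 3x² + 2x + 1
x₀ = 2.5

Newton-Raphson formula: x_{n+1} = x_n - f(x_n)/f'(x_n)

Iteration 1:
  f(2.500000) = 18.375000
  f'(2.500000) = 24.750000
  x_1 = 2.500000 - 18.375000/24.750000 = 1.757576
Iteration 2:
  f(1.757576) = 4.275927
  f'(1.757576) = 13.782369
  x_2 = 1.757576 - 4.275927/13.782369 = 1.447330
Iteration 3:
  f(1.447330) = 0.573905
  f'(1.447330) = 10.178948
  x_3 = 1.447330 - 0.573905/10.178948 = 1.390948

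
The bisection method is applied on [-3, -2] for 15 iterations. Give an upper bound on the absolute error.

Bisection error bound: |error| ≤ (b-a)/2^n
|error| ≤ (-2 - (-3))/2^15 = 1/2^15
|error| ≤ 0.0000305176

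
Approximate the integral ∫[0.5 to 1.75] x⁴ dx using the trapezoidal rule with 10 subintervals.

f(x) = x⁴
a = 0.5, b = 1.75, n = 10
h = (b - a)/n = 0.125000

Trapezoidal rule: (h/2)[f(x₀) + 2f(x₁) + 2f(x₂) + ... + f(xₙ)]

x_0 = 0.5000, f(x_0) = 0.062500, coefficient = 1
x_1 = 0.6250, f(x_1) = 0.152588, coefficient = 2
x_2 = 0.7500, f(x_2) = 0.316406, coefficient = 2
x_3 = 0.8750, f(x_3) = 0.586182, coefficient = 2
x_4 = 1.0000, f(x_4) = 1.000000, coefficient = 2
x_5 = 1.1250, f(x_5) = 1.601807, coefficient = 2
x_6 = 1.2500, f(x_6) = 2.441406, coefficient = 2
x_7 = 1.3750, f(x_7) = 3.574463, coefficient = 2
x_8 = 1.5000, f(x_8) = 5.062500, coefficient = 2
x_9 = 1.6250, f(x_9) = 6.972900, coefficient = 2
x_10 = 1.7500, f(x_10) = 9.378906, coefficient = 1

I ≈ (0.125000/2) × 52.857910 = 3.303619
Exact value: 3.276367
Error: 0.027252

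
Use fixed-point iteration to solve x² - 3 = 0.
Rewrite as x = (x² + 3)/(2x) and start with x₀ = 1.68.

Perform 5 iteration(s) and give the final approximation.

Equation: x² - 3 = 0
Fixed-point form: x = (x² + 3)/(2x)
x₀ = 1.68

x_1 = g(1.680000) = 1.732857
x_2 = g(1.732857) = 1.732051
x_3 = g(1.732051) = 1.732051
x_4 = g(1.732051) = 1.732051
x_5 = g(1.732051) = 1.732051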